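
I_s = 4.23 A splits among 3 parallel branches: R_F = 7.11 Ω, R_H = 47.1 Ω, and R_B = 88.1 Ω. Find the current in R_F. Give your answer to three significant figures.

Total conductance ΣG = 1/7.11 + 1/47.1 + 1/88.1 = 0.1732 (units of 1/Ω).
By the current-divider rule, I = I_s · G_k/ΣG = 4.23 × 0.8119 = 3.434 A.

I ≈ 3.43 A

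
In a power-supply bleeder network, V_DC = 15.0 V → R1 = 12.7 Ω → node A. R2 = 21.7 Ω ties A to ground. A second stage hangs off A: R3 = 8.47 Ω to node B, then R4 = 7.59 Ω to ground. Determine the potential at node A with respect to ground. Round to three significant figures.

The second stage (R3 + R4 = 16.06 Ω) loads node A in parallel with R2.
R2 ‖ (R3+R4) = 9.229 Ω.
So V_A = 15.0 × 0.4209 = 6.313 V.

V_A ≈ 6.31 V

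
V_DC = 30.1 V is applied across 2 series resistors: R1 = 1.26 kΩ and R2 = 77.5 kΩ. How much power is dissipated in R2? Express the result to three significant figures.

P ≈ 11.3 mW

Series current I = V_DC/ΣR = 30.1/78.76 = 0.3822 mA.
P(R2) = I²·R2 = (0.3822)² × 77.5 = 11.32 mW.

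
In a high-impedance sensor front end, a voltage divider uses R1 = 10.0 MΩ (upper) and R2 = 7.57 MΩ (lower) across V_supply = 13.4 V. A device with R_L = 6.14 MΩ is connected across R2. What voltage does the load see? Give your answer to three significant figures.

First combine the lower leg with the load: R2 ‖ R_L = 3.390 MΩ.
Then V_out = V_supply · R2'/(R1 + R2') = 13.4 × 3.390/13.39 = 3.393 V.

V_out ≈ 3.39 V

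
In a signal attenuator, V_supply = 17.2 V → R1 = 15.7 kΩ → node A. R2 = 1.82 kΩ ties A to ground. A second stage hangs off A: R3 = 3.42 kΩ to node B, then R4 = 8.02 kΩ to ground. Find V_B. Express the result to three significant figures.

V_B ≈ 1.10 V

Looking into the second stage from A: R3 + R4 = 11.44 kΩ appears in parallel with R2.
R2 ‖ (R3+R4) = 1.570 kΩ.
V_A = 17.2 × 1.570/(15.7 + 1.570) = 1.564 V.
Then the unloaded second divider: V_B = V_A × R4/(R3+R4) = 1.564 × 0.7010 = 1.096 V.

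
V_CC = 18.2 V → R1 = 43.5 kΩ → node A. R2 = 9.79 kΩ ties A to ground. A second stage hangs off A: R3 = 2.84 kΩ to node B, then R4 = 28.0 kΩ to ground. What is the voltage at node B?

V_B ≈ 2.41 V

Looking into the second stage from A: R3 + R4 = 30.84 kΩ appears in parallel with R2.
Effective lower resistance at A: R2 ‖ 30.84 = 7.431 kΩ.
V_A = 18.2 × 7.431/(43.5 + 7.431) = 2.655 V.
Stage 2 is unloaded, so V_B = V_A · R4/(R3+R4) = 2.655 × 28.0/30.84 = 2.411 V.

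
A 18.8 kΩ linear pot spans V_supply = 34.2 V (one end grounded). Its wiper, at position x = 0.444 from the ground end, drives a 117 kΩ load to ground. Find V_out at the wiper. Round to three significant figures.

V_out ≈ 14.6 V

The pot divides into 10.45 kΩ above the wiper and 8.347 kΩ below.
(x·R_p) ‖ R_L = 7.791 kΩ.
Then V_out = V_supply · 7.791/(10.45 + 7.791) = 14.61 V.
(Unloaded: V_out = x·V_supply = 15.2 V.)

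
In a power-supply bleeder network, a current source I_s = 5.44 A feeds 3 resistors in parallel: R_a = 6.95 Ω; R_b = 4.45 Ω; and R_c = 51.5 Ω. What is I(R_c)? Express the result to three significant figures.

Conductances: ΣG = 1/6.95 + 1/4.45 + 1/51.5 = 0.3880 (1/Ω).
R_c takes the fraction G_k/ΣG = 0.01942/0.3880 = 0.05004, so I = 5.44 × 0.05004 = 0.2722 A.

I ≈ 0.272 A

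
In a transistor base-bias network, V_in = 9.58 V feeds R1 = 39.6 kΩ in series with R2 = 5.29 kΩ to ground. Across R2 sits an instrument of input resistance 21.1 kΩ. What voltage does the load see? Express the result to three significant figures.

First combine the lower leg with the load: R2 ‖ R_L = 4.230 kΩ.
Now apply the divider: V_out = 9.58 × 0.09650 = 0.9245 V.
(Unloaded it would be 1.13 V; the load pulls it down.)

V_out ≈ 0.924 V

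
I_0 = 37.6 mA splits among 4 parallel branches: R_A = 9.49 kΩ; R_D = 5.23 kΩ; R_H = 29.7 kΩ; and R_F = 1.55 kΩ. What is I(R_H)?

I ≈ 1.30 mA

Total conductance ΣG = 1/9.49 + 1/5.23 + 1/29.7 + 1/1.55 = 0.9754 (units of 1/kΩ).
By the current-divider rule, I = I_0 · G_k/ΣG = 37.6 × 0.03452 = 1.298 mA.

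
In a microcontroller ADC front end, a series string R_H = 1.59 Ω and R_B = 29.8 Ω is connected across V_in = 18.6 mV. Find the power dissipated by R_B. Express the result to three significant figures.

ΣR = 31.39 Ω → I = 18.6/31.39 = 0.5925 mA.
P = I²R = 0.3511 × 29.8 = 10.46 µW.

P ≈ 10.5 µW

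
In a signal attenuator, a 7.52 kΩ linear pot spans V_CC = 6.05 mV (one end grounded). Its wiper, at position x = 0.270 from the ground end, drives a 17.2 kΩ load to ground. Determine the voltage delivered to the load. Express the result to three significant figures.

V_out ≈ 1.50 mV

Lower segment x·R_p = 2.030 kΩ; upper segment (1−x)·R_p = 5.490 kΩ.
R_L loads the lower segment: effective lower R = 1.816 kΩ.
V_out = 6.05 × 1.816/(5.490 + 1.816) = 1.504 mV.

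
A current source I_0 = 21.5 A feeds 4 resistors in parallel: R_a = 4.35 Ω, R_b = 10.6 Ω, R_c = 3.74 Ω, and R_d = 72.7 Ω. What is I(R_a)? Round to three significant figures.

I ≈ 8.16 A

ΣG = 1/4.35 + 1/10.6 + 1/3.74 + 1/72.7 = 0.6054.
By the current-divider rule, I = I_0 · G_k/ΣG = 21.5 × 0.3797 = 8.165 A.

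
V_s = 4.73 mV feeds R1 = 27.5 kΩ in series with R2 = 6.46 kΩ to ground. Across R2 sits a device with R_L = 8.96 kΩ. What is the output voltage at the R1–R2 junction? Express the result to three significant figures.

V_out ≈ 0.568 mV

First combine the lower leg with the load: R2 ‖ R_L = 3.754 kΩ.
Now apply the divider: V_out = 4.73 × 0.1201 = 0.5681 mV.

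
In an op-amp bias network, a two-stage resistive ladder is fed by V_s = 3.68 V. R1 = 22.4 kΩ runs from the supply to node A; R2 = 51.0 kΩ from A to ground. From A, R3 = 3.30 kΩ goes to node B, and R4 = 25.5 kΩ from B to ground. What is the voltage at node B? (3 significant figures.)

Node A sees R2 in parallel with the series input of stage 2, R3 + R4 = 28.80 kΩ.
Effective lower resistance at A: R2 ‖ 28.80 = 18.41 kΩ.
First divider: V_A = V_s · 18.41/(22.4 + 18.41) = 1.660 V.
Then the unloaded second divider: V_B = V_A × R4/(R3+R4) = 1.660 × 0.8854 = 1.470 V.

V_B ≈ 1.47 V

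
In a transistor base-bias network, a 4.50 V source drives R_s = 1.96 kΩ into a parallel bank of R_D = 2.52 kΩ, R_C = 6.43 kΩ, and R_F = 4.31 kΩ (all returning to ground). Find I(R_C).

I ≈ 0.276 mA

Equivalent of the parallel group: R_p = 1.275 kΩ.
Node voltage V_A = V_in · R_p/(R_s + R_p) = 4.50 × 0.3941 = 1.774 V.
I(R_C) = V_A / R_C = 1.774/6.43 = 0.2758 mA.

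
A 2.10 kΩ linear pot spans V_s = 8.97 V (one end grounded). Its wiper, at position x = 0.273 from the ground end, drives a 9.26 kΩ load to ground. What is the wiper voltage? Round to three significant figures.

Split the track: R_lower = x·R_p = 0.5733 kΩ, R_upper = (1−x)·R_p = 1.527 kΩ.
Lower segment in parallel with the load: 0.5733 ‖ 9.26 = 0.5399 kΩ.
V_out = 8.97 × 0.5399/(1.527 + 0.5399) = 2.343 V.

V_out ≈ 2.34 V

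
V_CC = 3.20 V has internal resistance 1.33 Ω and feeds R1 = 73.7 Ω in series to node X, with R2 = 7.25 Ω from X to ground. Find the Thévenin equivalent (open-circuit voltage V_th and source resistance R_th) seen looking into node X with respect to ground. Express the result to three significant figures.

V_th ≈ 0.282 V, R_th ≈ 6.61 Ω

R1' = 1.33 + 73.7 = 75.03 Ω (source resistance + R1).
V_th is the unloaded tap voltage: V_CC · R2/(R1'+R2) = 3.20 × 0.08811 = 0.2820 V.
With V_CC suppressed (replaced by a short), R_th = R1' ‖ R2 = (75.03 × 7.25)/(75.03 + 7.25) = 6.611 Ω.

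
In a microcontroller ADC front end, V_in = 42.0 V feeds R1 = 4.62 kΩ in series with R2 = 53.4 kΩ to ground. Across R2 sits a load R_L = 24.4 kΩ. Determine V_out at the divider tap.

V_out ≈ 32.9 V

R2 ‖ R_L = (53.4 × 24.4)/(53.4 + 24.4) = 16.75 kΩ.
Voltage divider with the loaded lower leg: V_out = 42.0 × 16.75/(4.62 + 16.75) = 42.0 × 0.7838 = 32.92 V.
(Unloaded it would be 38.7 V; the load pulls it down.)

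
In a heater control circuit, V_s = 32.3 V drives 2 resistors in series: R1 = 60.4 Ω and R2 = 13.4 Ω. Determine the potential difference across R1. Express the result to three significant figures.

Series total: ΣR = 60.4 + 13.4 = 73.80 Ω.
Voltage divider: V = V_s · (60.40 / 73.80) = 32.3 × 0.8184 = 26.44 V.

V ≈ 26.4 V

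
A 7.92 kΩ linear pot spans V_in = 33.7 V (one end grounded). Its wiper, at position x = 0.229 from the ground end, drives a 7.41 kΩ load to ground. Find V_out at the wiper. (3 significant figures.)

Split the track: R_lower = x·R_p = 1.814 kΩ, R_upper = (1−x)·R_p = 6.106 kΩ.
R_L loads the lower segment: effective lower R = 1.457 kΩ.
V_out = 33.7 × 1.457/(6.106 + 1.457) = 6.492 V.

V_out ≈ 6.49 V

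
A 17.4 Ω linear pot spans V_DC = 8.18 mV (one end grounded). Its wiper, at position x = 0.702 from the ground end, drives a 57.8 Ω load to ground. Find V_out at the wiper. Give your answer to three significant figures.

Split the track: R_lower = x·R_p = 12.21 Ω, R_upper = (1−x)·R_p = 5.185 Ω.
Lower segment in parallel with the load: 12.21 ‖ 57.8 = 10.08 Ω.
Loaded-divider output: V_out = 8.18 × 0.6604 = 5.402 mV.

V_out ≈ 5.40 mV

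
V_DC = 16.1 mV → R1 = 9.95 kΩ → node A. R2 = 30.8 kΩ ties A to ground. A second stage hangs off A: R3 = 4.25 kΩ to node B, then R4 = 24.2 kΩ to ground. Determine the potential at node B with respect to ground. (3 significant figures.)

Looking into the second stage from A: R3 + R4 = 28.45 kΩ appears in parallel with R2.
Effective lower resistance at A: R2 ‖ 28.45 = 14.79 kΩ.
First divider: V_A = V_DC · 14.79/(9.95 + 14.79) = 9.625 mV.
Then the unloaded second divider: V_B = V_A × R4/(R3+R4) = 9.625 × 0.8506 = 8.187 mV.

V_B ≈ 8.19 mV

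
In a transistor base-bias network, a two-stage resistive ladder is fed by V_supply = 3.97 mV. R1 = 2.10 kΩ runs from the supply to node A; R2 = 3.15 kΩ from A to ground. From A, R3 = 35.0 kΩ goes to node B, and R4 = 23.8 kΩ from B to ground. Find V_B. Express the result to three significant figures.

V_B ≈ 0.944 mV

Node A sees R2 in parallel with the series input of stage 2, R3 + R4 = 58.80 kΩ.
R2 ‖ (R3+R4) = 2.990 kΩ.
V_A = 3.97 × 2.990/(2.10 + 2.990) = 2.332 mV.
Then the unloaded second divider: V_B = V_A × R4/(R3+R4) = 2.332 × 0.4048 = 0.9439 mV.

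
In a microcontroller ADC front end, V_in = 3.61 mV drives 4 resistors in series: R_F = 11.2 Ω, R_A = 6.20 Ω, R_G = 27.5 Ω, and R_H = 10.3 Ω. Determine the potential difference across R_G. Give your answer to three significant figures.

V ≈ 1.80 mV

ΣR = 11.2 + 6.20 + 27.5 + 10.3 = 55.20 Ω.
Voltage divider: V = V_in · (27.50 / 55.20) = 3.61 × 0.4982 = 1.798 mV.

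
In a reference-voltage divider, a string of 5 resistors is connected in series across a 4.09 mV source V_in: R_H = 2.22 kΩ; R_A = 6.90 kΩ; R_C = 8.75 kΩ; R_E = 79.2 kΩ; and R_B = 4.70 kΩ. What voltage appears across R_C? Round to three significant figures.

V ≈ 0.352 mV

ΣR = 2.22 + 6.90 + 8.75 + 79.2 + 4.70 = 101.8 kΩ.
V = V_in · R/ΣR = 4.09 × 0.08598 = 0.3517 mV.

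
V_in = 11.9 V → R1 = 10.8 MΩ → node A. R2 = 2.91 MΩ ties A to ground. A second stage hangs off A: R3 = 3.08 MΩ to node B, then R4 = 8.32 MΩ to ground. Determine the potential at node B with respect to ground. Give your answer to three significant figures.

V_B ≈ 1.53 V

Node A sees R2 in parallel with the series input of stage 2, R3 + R4 = 11.40 MΩ.
Effective lower resistance at A: R2 ‖ 11.40 = 2.318 MΩ.
First divider: V_A = V_in · 2.318/(10.8 + 2.318) = 2.103 V.
Then the unloaded second divider: V_B = V_A × R4/(R3+R4) = 2.103 × 0.7298 = 1.535 V.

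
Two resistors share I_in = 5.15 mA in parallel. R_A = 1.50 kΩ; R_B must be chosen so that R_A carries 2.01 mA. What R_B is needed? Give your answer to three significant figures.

In a two-way split, I_A/I_in = R_B/(R_A + R_B).
With f = 0.3903, R_B = R_A · f/(1−f) = 1.50 × 0.6401 = 0.9602 kΩ.

R_B ≈ 0.960 kΩ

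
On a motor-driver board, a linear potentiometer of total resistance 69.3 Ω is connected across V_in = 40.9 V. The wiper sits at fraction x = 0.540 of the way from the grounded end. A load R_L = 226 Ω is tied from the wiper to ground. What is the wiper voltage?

Split the track: R_lower = x·R_p = 37.42 Ω, R_upper = (1−x)·R_p = 31.88 Ω.
R_L loads the lower segment: effective lower R = 32.11 Ω.
Loaded-divider output: V_out = 40.9 × 0.5018 = 20.52 V.

V_out ≈ 20.5 V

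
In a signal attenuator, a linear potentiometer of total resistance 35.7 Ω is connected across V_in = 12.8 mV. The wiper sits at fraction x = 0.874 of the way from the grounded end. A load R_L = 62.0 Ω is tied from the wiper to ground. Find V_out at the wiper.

Lower segment x·R_p = 31.20 Ω; upper segment (1−x)·R_p = 4.498 Ω.
R_L loads the lower segment: effective lower R = 20.76 Ω.
V_out = 12.8 × 20.76/(4.498 + 20.76) = 10.52 mV.
(Unloaded: V_out = x·V_in = 11.2 mV.)

V_out ≈ 10.5 mV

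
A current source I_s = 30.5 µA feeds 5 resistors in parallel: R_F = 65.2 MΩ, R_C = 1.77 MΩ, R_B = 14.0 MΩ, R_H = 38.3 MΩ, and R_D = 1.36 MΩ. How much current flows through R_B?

I ≈ 1.54 µA

ΣG = 1/65.2 + 1/1.77 + 1/14.0 + 1/38.3 + 1/1.36 = 1.413.
By the current-divider rule, I = I_s · G_k/ΣG = 30.5 × 0.05055 = 1.542 µA.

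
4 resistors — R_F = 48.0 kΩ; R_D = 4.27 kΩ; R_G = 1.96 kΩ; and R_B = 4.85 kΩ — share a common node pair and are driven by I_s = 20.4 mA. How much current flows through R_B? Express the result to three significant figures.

I ≈ 4.33 mA

ΣG = 1/48.0 + 1/4.27 + 1/1.96 + 1/4.85 = 0.9714.
R_B takes the fraction G_k/ΣG = 0.2062/0.9714 = 0.2123, so I = 20.4 × 0.2123 = 4.330 mA.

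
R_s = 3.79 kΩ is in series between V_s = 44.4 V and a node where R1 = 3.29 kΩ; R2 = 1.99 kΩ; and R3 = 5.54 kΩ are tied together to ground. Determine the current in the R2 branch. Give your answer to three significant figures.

I ≈ 4.71 mA

Parallel bank: R_p = 1/(1/3.29 + 1/1.99 + 1/5.54) = 1.013 kΩ.
Node voltage V_A = V_s · R_p/(R_s + R_p) = 44.4 × 0.2109 = 9.366 V.
Branch current I = V_A/R2 = 9.366/1.99 = 4.706 mA.
(Equivalently: I_total = 9.244 mA, then current-divider fraction G_k/ΣG = 0.5091.)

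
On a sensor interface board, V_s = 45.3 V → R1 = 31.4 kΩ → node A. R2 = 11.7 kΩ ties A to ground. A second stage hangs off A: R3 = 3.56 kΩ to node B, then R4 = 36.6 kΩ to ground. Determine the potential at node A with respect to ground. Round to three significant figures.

V_A ≈ 10.1 V

Node A sees R2 in parallel with the series input of stage 2, R3 + R4 = 40.16 kΩ.
Effective lower resistance at A: R2 ‖ 40.16 = 9.060 kΩ.
V_A = 45.3 × 9.060/(31.4 + 9.060) = 10.14 V.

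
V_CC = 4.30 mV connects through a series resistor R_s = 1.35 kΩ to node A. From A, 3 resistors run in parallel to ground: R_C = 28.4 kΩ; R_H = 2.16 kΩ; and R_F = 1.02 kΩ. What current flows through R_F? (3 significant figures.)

Combine the parallel branches: R_p = (1/28.4 + 1/2.16 + 1/1.02)⁻¹ = 0.6763 kΩ.
Node voltage V_A = V_CC · R_p/(R_s + R_p) = 4.30 × 0.3338 = 1.435 mV.
I(R_F) = V_A / R_F = 1.435/1.02 = 1.407 µA.

I ≈ 1.41 µA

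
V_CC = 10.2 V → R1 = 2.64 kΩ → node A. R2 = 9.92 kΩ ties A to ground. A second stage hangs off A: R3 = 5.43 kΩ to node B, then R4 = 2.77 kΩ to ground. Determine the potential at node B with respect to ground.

V_B ≈ 2.17 V

The second stage (R3 + R4 = 8.200 kΩ) loads node A in parallel with R2.
R2 ‖ (R3+R4) = 4.489 kΩ.
So V_A = 10.2 × 0.6297 = 6.423 V.
Then the unloaded second divider: V_B = V_A × R4/(R3+R4) = 6.423 × 0.3378 = 2.170 V.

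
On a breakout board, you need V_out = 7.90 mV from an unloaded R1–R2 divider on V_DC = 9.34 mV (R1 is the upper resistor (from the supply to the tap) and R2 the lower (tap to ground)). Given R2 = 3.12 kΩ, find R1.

The divider ratio is R2/(R1+R2) = 7.90/9.34 = 0.8458.
Rearranging, R1 = R2·(1−k)/k = 3.12 × 0.1823 = 0.5687 kΩ.

R1 ≈ 0.569 kΩ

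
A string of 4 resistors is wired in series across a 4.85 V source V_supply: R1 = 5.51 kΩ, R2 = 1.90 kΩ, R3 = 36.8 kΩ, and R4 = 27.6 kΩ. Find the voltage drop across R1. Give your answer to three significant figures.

V ≈ 0.372 V

Total series resistance ΣR = 5.51 + 1.90 + 36.8 + 27.6 = 71.81 kΩ.
V = V_supply · R/ΣR = 4.85 × 0.07673 = 0.3721 V.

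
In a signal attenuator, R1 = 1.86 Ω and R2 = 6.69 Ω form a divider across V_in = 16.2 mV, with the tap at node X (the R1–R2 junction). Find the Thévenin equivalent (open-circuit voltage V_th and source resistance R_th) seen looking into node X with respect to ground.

V_th is the unloaded tap voltage: V_in · R2/(R1+R2) = 16.2 × 0.7825 = 12.68 mV.
Looking into X with the source shorted: R_th = R1·R2/(R1+R2) = 1.860 × 6.69/8.550 = 1.455 Ω.

V_th ≈ 12.7 mV, R_th ≈ 1.46 Ω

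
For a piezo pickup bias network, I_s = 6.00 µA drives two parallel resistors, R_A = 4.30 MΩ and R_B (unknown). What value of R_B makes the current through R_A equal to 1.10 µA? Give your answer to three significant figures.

R_B ≈ 0.965 MΩ

Two-branch current divider: I_A = I_s · R_B/(R_A + R_B).
1.10/6.00 = R_B/(R_A + R_B) → R_B = R_A · (0.1833)/(1 − 0.1833) = 4.30 × 0.2245 = 0.9653 MΩ.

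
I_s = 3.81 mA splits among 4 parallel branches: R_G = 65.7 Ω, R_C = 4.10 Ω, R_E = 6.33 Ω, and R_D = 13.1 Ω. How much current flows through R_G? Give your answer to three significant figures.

I ≈ 0.118 mA

Total conductance ΣG = 1/65.7 + 1/4.10 + 1/6.33 + 1/13.1 = 0.4934 (units of 1/Ω).
Current divider: I(R_G) = I_s · G_k/ΣG = 3.81 × (0.01522/0.4934) = 3.81 × 0.03085 = 0.1175 mA.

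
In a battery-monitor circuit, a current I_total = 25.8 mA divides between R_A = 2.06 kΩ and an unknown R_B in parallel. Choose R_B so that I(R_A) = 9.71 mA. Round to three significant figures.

In a two-way split, I_A/I_total = R_B/(R_A + R_B).
9.71/25.8 = R_B/(R_A + R_B) → R_B = R_A · (0.3764)/(1 − 0.3764) = 2.06 × 0.6035 = 1.243 kΩ.

R_B ≈ 1.24 kΩ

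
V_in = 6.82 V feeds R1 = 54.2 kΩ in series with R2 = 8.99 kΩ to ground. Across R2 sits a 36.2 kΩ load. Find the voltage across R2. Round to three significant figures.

First combine the lower leg with the load: R2 ‖ R_L = 7.202 kΩ.
Now apply the divider: V_out = 6.82 × 0.1173 = 0.7999 V.
(Unloaded it would be 0.970 V; the load pulls it down.)

V_out ≈ 0.800 V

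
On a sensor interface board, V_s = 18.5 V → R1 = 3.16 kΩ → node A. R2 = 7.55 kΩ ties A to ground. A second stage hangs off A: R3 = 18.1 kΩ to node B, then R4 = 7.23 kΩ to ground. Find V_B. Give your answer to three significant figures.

V_B ≈ 3.42 V

The second stage (R3 + R4 = 25.33 kΩ) loads node A in parallel with R2.
R2 ‖ (R3+R4) = 5.816 kΩ.
So V_A = 18.5 × 0.6480 = 11.99 V.
Then the unloaded second divider: V_B = V_A × R4/(R3+R4) = 11.99 × 0.2854 = 3.422 V.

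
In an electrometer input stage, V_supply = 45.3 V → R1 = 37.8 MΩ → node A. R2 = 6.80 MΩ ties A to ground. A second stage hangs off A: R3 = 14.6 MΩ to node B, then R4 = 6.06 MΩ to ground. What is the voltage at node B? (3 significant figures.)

V_B ≈ 1.58 V

Node A sees R2 in parallel with the series input of stage 2, R3 + R4 = 20.66 MΩ.
R2 ‖ (R3+R4) = 5.116 MΩ.
V_A = 45.3 × 5.116/(37.8 + 5.116) = 5.400 V.
Then the unloaded second divider: V_B = V_A × R4/(R3+R4) = 5.400 × 0.2933 = 1.584 V.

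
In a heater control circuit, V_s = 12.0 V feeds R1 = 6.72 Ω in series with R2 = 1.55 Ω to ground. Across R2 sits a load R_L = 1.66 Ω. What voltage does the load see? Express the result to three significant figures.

V_out ≈ 1.28 V

First combine the lower leg with the load: R2 ‖ R_L = 0.8016 Ω.
Now apply the divider: V_out = 12.0 × 0.1066 = 1.279 V.
(Unloaded it would be 2.25 V; the load pulls it down.)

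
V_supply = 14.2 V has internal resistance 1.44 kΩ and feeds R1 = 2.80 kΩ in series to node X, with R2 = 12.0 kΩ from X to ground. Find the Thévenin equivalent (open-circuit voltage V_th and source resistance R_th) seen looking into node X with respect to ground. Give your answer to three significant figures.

V_th ≈ 10.5 V, R_th ≈ 3.13 kΩ

R1' = 1.44 + 2.80 = 4.240 kΩ (source resistance + R1).
With X open, the divider is unloaded: V_th = 14.2 × 12.0/16.24 = 10.49 V.
Zeroing V_supply shorts the top of R1' to ground, so R_th = R1' ‖ R2 = 3.133 kΩ.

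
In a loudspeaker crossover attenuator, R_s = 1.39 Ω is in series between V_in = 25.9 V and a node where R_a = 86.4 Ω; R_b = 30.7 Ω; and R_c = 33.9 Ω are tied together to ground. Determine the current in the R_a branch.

I ≈ 0.272 A

Equivalent of the parallel group: R_p = 13.58 Ω.
V_A = 25.9 × 13.58/14.97 = 23.49 V.
Branch current I = V_A/R_a = 23.49/86.4 = 0.2719 A.
(Check via current divider: I_total = 1.730 A; share G_k/ΣG = 0.1572 → same result.)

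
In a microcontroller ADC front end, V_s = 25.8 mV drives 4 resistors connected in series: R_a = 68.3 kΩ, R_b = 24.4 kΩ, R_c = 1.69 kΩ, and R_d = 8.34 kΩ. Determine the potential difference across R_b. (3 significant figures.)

Total series resistance ΣR = 68.3 + 24.4 + 1.69 + 8.34 = 102.7 kΩ.
Voltage divider: V = V_s · (24.40 / 102.7) = 25.8 × 0.2375 = 6.128 mV.

V ≈ 6.13 mV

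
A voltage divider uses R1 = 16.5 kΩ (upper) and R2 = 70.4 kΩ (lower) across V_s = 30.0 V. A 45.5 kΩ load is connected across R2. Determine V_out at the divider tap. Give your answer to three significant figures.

V_out ≈ 18.8 V

R2 ‖ R_L = (70.4 × 45.5)/(70.4 + 45.5) = 27.64 kΩ.
Then V_out = V_s · R2'/(R1 + R2') = 30.0 × 27.64/44.14 = 18.79 V.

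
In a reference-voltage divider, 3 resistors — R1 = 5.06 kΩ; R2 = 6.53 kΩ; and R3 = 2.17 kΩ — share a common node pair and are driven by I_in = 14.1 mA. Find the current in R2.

I ≈ 2.66 mA

Total conductance ΣG = 1/5.06 + 1/6.53 + 1/2.17 = 0.8116 (units of 1/kΩ).
Current divider: I(R2) = I_in · G_k/ΣG = 14.1 × (0.1531/0.8116) = 14.1 × 0.1887 = 2.661 mA.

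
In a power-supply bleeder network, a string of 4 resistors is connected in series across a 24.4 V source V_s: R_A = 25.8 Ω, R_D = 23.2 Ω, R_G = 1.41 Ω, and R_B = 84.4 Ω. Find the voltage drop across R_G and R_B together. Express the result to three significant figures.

V ≈ 15.5 V

ΣR = 25.8 + 23.2 + 1.41 + 84.4 = 134.8 Ω.
R_{R_G..R_B} = 1.41 + 84.4 = 85.81 Ω.
Voltage divider: V = V_s · (85.81 / 134.8) = 24.4 × 0.6365 = 15.53 V.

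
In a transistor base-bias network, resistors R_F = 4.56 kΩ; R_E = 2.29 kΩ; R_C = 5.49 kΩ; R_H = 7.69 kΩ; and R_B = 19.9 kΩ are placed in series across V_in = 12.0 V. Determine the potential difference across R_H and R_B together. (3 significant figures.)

Total series resistance ΣR = 4.56 + 2.29 + 5.49 + 7.69 + 19.9 = 39.93 kΩ.
R_{R_H..R_B} = 7.69 + 19.9 = 27.59 kΩ.
V = V_in · R/ΣR = 12.0 × 0.6910 = 8.292 V.

V ≈ 8.29 V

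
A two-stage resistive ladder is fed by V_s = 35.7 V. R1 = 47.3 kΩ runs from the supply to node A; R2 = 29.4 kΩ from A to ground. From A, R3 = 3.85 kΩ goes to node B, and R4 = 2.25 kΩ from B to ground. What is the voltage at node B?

Looking into the second stage from A: R3 + R4 = 6.100 kΩ appears in parallel with R2.
Effective lower resistance at A: R2 ‖ 6.100 = 5.052 kΩ.
So V_A = 35.7 × 0.09650 = 3.445 V.
Stage 2 is unloaded, so V_B = V_A · R4/(R3+R4) = 3.445 × 2.25/6.100 = 1.271 V.

V_B ≈ 1.27 V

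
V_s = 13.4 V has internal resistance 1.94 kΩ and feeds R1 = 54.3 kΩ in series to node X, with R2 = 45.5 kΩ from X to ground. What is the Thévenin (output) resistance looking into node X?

R1' = 1.94 + 54.3 = 56.24 kΩ (source resistance + R1).
Looking into X with the source shorted: R_th = R1'·R2/(R1'+R2) = 56.24 × 45.5/101.7 = 25.15 kΩ.

R_th ≈ 25.2 kΩ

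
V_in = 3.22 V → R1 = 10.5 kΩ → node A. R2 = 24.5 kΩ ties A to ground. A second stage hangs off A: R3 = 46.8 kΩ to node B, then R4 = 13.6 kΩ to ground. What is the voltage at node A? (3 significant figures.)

V_A ≈ 2.01 V

Node A sees R2 in parallel with the series input of stage 2, R3 + R4 = 60.40 kΩ.
Effective lower resistance at A: R2 ‖ 60.40 = 17.43 kΩ.
V_A = 3.22 × 17.43/(10.5 + 17.43) = 2.009 V.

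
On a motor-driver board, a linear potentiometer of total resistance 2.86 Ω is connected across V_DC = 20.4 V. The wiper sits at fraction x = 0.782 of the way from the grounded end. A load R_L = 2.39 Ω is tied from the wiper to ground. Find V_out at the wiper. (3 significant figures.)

V_out ≈ 13.2 V

The pot divides into 0.6235 Ω above the wiper and 2.237 Ω below.
(x·R_p) ‖ R_L = 1.155 Ω.
Then V_out = V_DC · 1.155/(0.6235 + 1.155) = 13.25 V.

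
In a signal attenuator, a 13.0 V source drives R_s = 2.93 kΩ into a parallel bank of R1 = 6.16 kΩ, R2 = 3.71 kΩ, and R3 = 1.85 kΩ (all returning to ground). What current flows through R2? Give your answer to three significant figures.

Parallel bank: R_p = 1/(1/6.16 + 1/3.71 + 1/1.85) = 1.028 kΩ.
V_A by voltage divider: V_A = 13.0 × 1.028/(2.93 + 1.028) = 3.377 V.
I(R2) = V_A / R2 = 3.377/3.71 = 0.9103 mA.
(Equivalently: I_total = 3.284 mA, then current-divider fraction G_k/ΣG = 0.2772.)

I ≈ 0.910 mA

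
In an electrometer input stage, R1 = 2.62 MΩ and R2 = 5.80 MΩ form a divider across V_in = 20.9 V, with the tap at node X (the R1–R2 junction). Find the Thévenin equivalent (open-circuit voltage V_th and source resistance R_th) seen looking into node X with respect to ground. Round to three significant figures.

Open-circuit (no load on X): V_th = V_in · R2/(R1 + R2) = 20.9 × 5.80/(2.620 + 5.80) = 14.40 V.
Looking into X with the source shorted: R_th = R1·R2/(R1+R2) = 2.620 × 5.80/8.420 = 1.805 MΩ.

V_th ≈ 14.4 V, R_th ≈ 1.80 MΩ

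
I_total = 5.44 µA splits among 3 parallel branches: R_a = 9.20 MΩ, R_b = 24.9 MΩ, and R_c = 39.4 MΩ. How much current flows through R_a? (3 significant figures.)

I ≈ 3.39 µA

ΣG = 1/9.20 + 1/24.9 + 1/39.4 = 0.1742.
Current divider: I(R_a) = I_total · G_k/ΣG = 5.44 × (0.1087/0.1742) = 5.44 × 0.6238 = 3.394 µA.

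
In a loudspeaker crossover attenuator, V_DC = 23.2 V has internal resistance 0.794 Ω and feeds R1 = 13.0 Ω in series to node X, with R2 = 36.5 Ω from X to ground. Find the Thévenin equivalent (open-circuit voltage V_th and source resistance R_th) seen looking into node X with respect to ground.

V_th ≈ 16.8 V, R_th ≈ 10.0 Ω

R1' = 0.794 + 13.0 = 13.79 Ω (source resistance + R1).
Open-circuit (no load on X): V_th = V_DC · R2/(R1' + R2) = 23.2 × 36.5/(13.79 + 36.5) = 16.84 V.
With V_DC suppressed (replaced by a short), R_th = R1' ‖ R2 = (13.79 × 36.5)/(13.79 + 36.5) = 10.01 Ω.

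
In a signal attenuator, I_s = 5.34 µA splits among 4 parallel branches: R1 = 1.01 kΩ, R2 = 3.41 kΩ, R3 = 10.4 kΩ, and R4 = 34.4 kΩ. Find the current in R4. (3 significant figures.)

I ≈ 0.110 µA

Conductances: ΣG = 1/1.01 + 1/3.41 + 1/10.4 + 1/34.4 = 1.409 (1/kΩ).
By the current-divider rule, I = I_s · G_k/ΣG = 5.34 × 0.02064 = 0.1102 µA.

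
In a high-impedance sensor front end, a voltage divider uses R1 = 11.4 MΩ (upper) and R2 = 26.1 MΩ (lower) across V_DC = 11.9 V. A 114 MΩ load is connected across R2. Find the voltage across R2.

The load sits in parallel with R2, giving an effective lower resistance R2' = R2·R_L/(R2+R_L) = 21.24 MΩ.
Voltage divider with the loaded lower leg: V_out = 11.9 × 21.24/(11.4 + 21.24) = 11.9 × 0.6507 = 7.743 V.

V_out ≈ 7.74 V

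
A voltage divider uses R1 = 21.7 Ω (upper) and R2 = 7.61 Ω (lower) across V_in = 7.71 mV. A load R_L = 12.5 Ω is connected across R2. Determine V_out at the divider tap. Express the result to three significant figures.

First combine the lower leg with the load: R2 ‖ R_L = 4.730 Ω.
Voltage divider with the loaded lower leg: V_out = 7.71 × 4.730/(21.7 + 4.730) = 7.71 × 0.1790 = 1.380 mV.
(Unloaded it would be 2.00 mV; the load pulls it down.)

V_out ≈ 1.38 mV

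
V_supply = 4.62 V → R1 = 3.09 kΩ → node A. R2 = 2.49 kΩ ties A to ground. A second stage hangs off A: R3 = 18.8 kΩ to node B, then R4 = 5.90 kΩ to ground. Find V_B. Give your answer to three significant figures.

V_B ≈ 0.466 V

The second stage (R3 + R4 = 24.70 kΩ) loads node A in parallel with R2.
R2 ‖ (R3+R4) = 2.262 kΩ.
V_A = 4.62 × 2.262/(3.09 + 2.262) = 1.953 V.
Stage 2 is unloaded, so V_B = V_A · R4/(R3+R4) = 1.953 × 5.90/24.70 = 0.4664 V.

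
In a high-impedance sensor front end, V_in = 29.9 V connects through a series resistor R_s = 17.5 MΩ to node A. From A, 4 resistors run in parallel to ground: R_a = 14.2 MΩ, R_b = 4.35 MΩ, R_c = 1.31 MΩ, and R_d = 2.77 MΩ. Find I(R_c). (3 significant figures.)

Equivalent of the parallel group: R_p = 0.7019 MΩ.
V_A by voltage divider: V_A = 29.9 × 0.7019/(17.5 + 0.7019) = 1.153 V.
Branch current I = V_A/R_c = 1.153/1.31 = 0.8802 µA.
(Check via current divider: I_total = 1.643 µA; share G_k/ΣG = 0.5358 → same result.)

I ≈ 0.880 µA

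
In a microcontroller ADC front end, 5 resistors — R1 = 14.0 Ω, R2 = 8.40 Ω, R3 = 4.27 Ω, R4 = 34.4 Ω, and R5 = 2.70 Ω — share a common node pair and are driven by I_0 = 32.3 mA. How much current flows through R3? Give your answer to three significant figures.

I ≈ 9.18 mA

ΣG = 1/14.0 + 1/8.40 + 1/4.27 + 1/34.4 + 1/2.70 = 0.8241.
Current divider: I(R3) = I_0 · G_k/ΣG = 32.3 × (0.2342/0.8241) = 32.3 × 0.2842 = 9.179 mA.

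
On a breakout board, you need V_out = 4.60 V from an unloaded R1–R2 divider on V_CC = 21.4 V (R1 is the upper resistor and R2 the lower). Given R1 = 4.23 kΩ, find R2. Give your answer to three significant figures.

V_out/V_CC = R2/(R1+R2) = 0.2150.
So R2 = R1 · V_out/(V_CC − V_out) = 4.23 × 4.60/(21.4 − 4.60) = 4.23 × 0.2738 = 1.158 kΩ.

R2 ≈ 1.16 kΩ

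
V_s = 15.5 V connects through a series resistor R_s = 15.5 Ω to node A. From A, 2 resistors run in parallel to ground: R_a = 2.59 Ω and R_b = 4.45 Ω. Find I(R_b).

I ≈ 0.333 A

Combine the parallel branches: R_p = (1/2.59 + 1/4.45)⁻¹ = 1.637 Ω.
V_A by voltage divider: V_A = 15.5 × 1.637/(15.5 + 1.637) = 1.481 V.
Branch current I = V_A/R_b = 1.481/4.45 = 0.3328 A.
(Equivalently: I_total = 0.9045 A, then current-divider fraction G_k/ΣG = 0.3679.)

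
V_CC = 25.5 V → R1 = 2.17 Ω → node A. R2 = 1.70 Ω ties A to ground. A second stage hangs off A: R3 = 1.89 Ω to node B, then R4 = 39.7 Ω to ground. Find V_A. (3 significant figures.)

V_A ≈ 11.0 V

Looking into the second stage from A: R3 + R4 = 41.59 Ω appears in parallel with R2.
R2 ‖ (R3+R4) = 1.633 Ω.
So V_A = 25.5 × 0.4294 = 10.95 V.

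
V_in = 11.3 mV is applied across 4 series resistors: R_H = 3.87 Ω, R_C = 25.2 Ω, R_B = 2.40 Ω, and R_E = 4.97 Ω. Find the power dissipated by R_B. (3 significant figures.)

ΣR = 36.44 Ω → I = 11.3/36.44 = 0.3101 mA.
P(R_B) = I²·R_B = (0.3101)² × 2.40 = 0.2308 µW.

P ≈ 0.231 µW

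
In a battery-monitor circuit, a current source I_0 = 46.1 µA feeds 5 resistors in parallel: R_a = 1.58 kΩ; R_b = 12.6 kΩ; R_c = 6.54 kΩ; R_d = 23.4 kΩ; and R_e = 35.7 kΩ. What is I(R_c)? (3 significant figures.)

Conductances: ΣG = 1/1.58 + 1/12.6 + 1/6.54 + 1/23.4 + 1/35.7 = 0.9359 (1/kΩ).
By the current-divider rule, I = I_0 · G_k/ΣG = 46.1 × 0.1634 = 7.531 µA.

I ≈ 7.53 µA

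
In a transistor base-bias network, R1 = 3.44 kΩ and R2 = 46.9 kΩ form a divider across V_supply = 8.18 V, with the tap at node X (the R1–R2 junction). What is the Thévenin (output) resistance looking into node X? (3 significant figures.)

Zeroing V_supply shorts the top of R1 to ground, so R_th = R1 ‖ R2 = 3.205 kΩ.

R_th ≈ 3.20 kΩ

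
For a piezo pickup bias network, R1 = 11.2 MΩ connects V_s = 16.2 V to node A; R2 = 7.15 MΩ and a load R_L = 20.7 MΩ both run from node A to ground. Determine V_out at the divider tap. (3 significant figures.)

V_out ≈ 5.21 V

First combine the lower leg with the load: R2 ‖ R_L = 5.314 MΩ.
Then V_out = V_s · R2'/(R1 + R2') = 16.2 × 5.314/16.51 = 5.213 V.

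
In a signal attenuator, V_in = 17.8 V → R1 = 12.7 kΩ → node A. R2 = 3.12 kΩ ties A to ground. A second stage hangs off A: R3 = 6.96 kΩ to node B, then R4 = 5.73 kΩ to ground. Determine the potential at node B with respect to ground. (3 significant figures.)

Looking into the second stage from A: R3 + R4 = 12.69 kΩ appears in parallel with R2.
Effective lower resistance at A: R2 ‖ 12.69 = 2.504 kΩ.
V_A = 17.8 × 2.504/(12.7 + 2.504) = 2.932 V.
Stage 2 is unloaded, so V_B = V_A · R4/(R3+R4) = 2.932 × 5.73/12.69 = 1.324 V.

V_B ≈ 1.32 V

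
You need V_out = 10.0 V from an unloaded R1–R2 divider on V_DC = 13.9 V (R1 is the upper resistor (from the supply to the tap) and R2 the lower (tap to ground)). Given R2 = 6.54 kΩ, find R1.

Required fraction k = V_out/V_DC = 0.7194.
So R1 = R2 · (V_DC/V_out − 1) = 6.54 × (13.9/10.0 − 1) = 6.54 × 0.3900 = 2.551 kΩ.

R1 ≈ 2.55 kΩ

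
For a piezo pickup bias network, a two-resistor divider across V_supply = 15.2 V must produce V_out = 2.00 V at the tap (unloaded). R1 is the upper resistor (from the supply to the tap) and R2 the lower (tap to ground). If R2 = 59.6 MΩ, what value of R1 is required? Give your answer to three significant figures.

R1 ≈ 393 MΩ

The divider ratio is R2/(R1+R2) = 2.00/15.2 = 0.1316.
R1 = R2·(1/k − 1) = 59.6 × 6.600 = 393.4 MΩ.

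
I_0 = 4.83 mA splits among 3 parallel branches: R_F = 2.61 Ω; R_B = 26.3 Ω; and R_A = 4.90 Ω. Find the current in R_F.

I ≈ 2.96 mA

ΣG = 1/2.61 + 1/26.3 + 1/4.90 = 0.6252.
R_F takes the fraction G_k/ΣG = 0.3831/0.6252 = 0.6128, so I = 4.83 × 0.6128 = 2.960 mA.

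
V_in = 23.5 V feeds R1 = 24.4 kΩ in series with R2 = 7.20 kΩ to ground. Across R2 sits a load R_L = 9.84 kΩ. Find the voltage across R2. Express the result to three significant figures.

First combine the lower leg with the load: R2 ‖ R_L = 4.158 kΩ.
Voltage divider with the loaded lower leg: V_out = 23.5 × 4.158/(24.4 + 4.158) = 23.5 × 0.1456 = 3.421 V.

V_out ≈ 3.42 V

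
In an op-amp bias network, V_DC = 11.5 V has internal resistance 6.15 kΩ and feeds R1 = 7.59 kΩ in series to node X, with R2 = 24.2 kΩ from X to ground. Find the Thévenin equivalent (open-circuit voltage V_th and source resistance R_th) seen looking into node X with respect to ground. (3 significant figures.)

R1' = 6.15 + 7.59 = 13.74 kΩ (source resistance + R1).
Open-circuit (no load on X): V_th = V_DC · R2/(R1' + R2) = 11.5 × 24.2/(13.74 + 24.2) = 7.335 V.
Zeroing V_DC shorts the top of R1' to ground, so R_th = R1' ‖ R2 = 8.764 kΩ.

V_th ≈ 7.34 V, R_th ≈ 8.76 kΩ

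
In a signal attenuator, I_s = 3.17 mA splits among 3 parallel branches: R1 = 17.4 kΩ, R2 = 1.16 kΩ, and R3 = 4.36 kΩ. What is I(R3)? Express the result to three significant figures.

I ≈ 0.633 mA

Total conductance ΣG = 1/17.4 + 1/1.16 + 1/4.36 = 1.149 (units of 1/kΩ).
R3 takes the fraction G_k/ΣG = 0.2294/1.149 = 0.1996, so I = 3.17 × 0.1996 = 0.6328 mA.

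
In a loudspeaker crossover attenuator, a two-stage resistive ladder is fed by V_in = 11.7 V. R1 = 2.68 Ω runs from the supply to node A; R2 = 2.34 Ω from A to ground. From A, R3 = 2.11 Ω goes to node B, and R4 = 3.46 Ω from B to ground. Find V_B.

V_B ≈ 2.77 V

Node A sees R2 in parallel with the series input of stage 2, R3 + R4 = 5.570 Ω.
R2 ‖ (R3+R4) = 1.648 Ω.
V_A = 11.7 × 1.648/(2.68 + 1.648) = 4.455 V.
Then the unloaded second divider: V_B = V_A × R4/(R3+R4) = 4.455 × 0.6212 = 2.767 V.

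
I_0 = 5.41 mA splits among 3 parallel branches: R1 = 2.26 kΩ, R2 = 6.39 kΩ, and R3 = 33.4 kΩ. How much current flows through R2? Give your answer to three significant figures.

ΣG = 1/2.26 + 1/6.39 + 1/33.4 = 0.6289.
Current divider: I(R2) = I_0 · G_k/ΣG = 5.41 × (0.1565/0.6289) = 5.41 × 0.2488 = 1.346 mA.

I ≈ 1.35 mA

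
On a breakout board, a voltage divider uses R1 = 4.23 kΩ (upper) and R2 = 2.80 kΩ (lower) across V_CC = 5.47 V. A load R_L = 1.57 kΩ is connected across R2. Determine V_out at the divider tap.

R2 ‖ R_L = (2.80 × 1.57)/(2.80 + 1.57) = 1.006 kΩ.
Voltage divider with the loaded lower leg: V_out = 5.47 × 1.006/(4.23 + 1.006) = 5.47 × 0.1921 = 1.051 V.

V_out ≈ 1.05 V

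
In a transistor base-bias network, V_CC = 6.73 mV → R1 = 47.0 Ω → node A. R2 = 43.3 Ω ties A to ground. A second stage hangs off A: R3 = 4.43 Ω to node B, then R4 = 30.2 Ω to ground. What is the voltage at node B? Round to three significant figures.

Looking into the second stage from A: R3 + R4 = 34.63 Ω appears in parallel with R2.
R2 ‖ (R3+R4) = 19.24 Ω.
V_A = 6.73 × 19.24/(47.0 + 19.24) = 1.955 mV.
V_B = V_A × 0.8721 = 1.705 mV.

V_B ≈ 1.70 mV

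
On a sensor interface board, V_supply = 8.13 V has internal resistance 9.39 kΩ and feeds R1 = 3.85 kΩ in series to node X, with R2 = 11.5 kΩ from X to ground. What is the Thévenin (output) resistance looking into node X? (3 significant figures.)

R_th ≈ 6.15 kΩ

R1' = 9.39 + 3.85 = 13.24 kΩ (source resistance + R1).
With V_supply suppressed (replaced by a short), R_th = R1' ‖ R2 = (13.24 × 11.5)/(13.24 + 11.5) = 6.154 kΩ.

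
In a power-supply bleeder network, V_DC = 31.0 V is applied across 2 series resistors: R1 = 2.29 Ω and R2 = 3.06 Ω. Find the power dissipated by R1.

P ≈ 76.9 W

ΣR = 5.350 Ω → I = 31.0/5.350 = 5.794 A.
P = I²R = 33.57 × 2.29 = 76.89 W.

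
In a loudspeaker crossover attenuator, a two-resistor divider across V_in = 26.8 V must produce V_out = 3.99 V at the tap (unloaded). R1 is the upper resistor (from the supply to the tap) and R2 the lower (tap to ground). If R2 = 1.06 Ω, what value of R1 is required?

V_out/V_in = R2/(R1+R2) = 0.1489.
R1 = R2·(1/k − 1) = 1.06 × 5.717 = 6.060 Ω.

R1 ≈ 6.06 Ω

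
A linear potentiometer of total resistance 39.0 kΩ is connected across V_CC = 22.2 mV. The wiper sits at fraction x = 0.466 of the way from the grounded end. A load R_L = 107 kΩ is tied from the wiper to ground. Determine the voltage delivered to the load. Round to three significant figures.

Lower segment x·R_p = 18.17 kΩ; upper segment (1−x)·R_p = 20.83 kΩ.
R_L loads the lower segment: effective lower R = 15.54 kΩ.
Then V_out = V_CC · 15.54/(20.83 + 15.54) = 9.485 mV.
(Unloaded: V_out = x·V_CC = 10.3 mV.)

V_out ≈ 9.48 mV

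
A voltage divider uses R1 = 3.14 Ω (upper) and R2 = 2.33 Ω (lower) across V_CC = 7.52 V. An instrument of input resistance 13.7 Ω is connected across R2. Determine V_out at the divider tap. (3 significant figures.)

First combine the lower leg with the load: R2 ‖ R_L = 1.991 Ω.
Now apply the divider: V_out = 7.52 × 0.3881 = 2.918 V.
(Unloaded it would be 3.20 V; the load pulls it down.)

V_out ≈ 2.92 V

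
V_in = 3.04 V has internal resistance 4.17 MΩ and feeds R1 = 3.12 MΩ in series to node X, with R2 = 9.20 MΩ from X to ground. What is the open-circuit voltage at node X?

R1' = 4.17 + 3.12 = 7.290 MΩ (source resistance + R1).
With X open, the divider is unloaded: V_th = 3.04 × 9.20/16.49 = 1.696 V.

V_th ≈ 1.70 V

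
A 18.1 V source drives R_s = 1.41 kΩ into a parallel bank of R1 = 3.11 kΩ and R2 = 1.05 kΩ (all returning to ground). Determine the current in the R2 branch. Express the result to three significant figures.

Parallel bank: R_p = 1/(1/3.11 + 1/1.05) = 0.7850 kΩ.
Node voltage V_A = V_s · R_p/(R_s + R_p) = 18.1 × 0.3576 = 6.473 V.
Branch current I = V_A/R2 = 6.473/1.05 = 6.165 mA.
(Check via current divider: I_total = 8.246 mA; share G_k/ΣG = 0.7476 → same result.)

I ≈ 6.16 mA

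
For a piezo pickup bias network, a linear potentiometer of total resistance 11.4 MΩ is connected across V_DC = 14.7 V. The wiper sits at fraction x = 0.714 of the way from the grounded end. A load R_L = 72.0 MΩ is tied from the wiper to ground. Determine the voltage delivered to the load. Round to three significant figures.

Split the track: R_lower = x·R_p = 8.140 MΩ, R_upper = (1−x)·R_p = 3.260 MΩ.
R_L loads the lower segment: effective lower R = 7.313 MΩ.
Then V_out = V_DC · 7.313/(3.260 + 7.313) = 10.17 V.

V_out ≈ 10.2 V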